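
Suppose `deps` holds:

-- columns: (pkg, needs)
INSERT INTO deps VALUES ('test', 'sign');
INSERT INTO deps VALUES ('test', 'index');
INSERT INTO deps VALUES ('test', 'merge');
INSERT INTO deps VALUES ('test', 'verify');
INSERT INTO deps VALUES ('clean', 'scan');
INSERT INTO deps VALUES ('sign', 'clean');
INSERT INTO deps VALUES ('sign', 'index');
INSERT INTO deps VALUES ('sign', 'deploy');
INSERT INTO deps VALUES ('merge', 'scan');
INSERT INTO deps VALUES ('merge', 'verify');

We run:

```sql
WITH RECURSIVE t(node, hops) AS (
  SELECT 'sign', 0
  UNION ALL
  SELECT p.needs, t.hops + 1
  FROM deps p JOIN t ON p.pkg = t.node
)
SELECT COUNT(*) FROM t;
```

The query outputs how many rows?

5

Base: (sign, hops=0).
Iteration 1: edges from {sign} -> (clean, hops=1), (deploy, hops=1), (index, hops=1).
Iteration 2: edges from {clean,deploy,index} -> (scan, hops=2).
Iteration 3: no outgoing edges from {scan}; recursion stops.
Total rows emitted: 5.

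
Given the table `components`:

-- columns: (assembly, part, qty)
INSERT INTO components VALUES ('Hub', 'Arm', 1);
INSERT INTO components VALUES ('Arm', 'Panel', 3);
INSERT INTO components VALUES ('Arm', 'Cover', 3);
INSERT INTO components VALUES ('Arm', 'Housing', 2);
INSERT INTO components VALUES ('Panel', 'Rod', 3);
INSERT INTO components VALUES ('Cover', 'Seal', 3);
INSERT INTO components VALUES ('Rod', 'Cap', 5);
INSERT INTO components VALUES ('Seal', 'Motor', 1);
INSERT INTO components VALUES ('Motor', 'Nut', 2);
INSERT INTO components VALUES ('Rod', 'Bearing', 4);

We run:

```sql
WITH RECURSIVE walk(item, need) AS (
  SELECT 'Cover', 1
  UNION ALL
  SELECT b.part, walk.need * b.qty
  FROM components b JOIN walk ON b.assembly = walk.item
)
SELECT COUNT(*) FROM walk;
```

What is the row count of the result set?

4

Base: (Cover, need=1).
Iteration 1: components of {Cover} -> Seal = 1*3 = 3.
Iteration 2: components of {Seal} -> Motor = 3*1 = 3.
Iteration 3: components of {Motor} -> Nut = 3*2 = 6.
Iteration 4: no further components; recursion stops.
Total rows emitted: 4.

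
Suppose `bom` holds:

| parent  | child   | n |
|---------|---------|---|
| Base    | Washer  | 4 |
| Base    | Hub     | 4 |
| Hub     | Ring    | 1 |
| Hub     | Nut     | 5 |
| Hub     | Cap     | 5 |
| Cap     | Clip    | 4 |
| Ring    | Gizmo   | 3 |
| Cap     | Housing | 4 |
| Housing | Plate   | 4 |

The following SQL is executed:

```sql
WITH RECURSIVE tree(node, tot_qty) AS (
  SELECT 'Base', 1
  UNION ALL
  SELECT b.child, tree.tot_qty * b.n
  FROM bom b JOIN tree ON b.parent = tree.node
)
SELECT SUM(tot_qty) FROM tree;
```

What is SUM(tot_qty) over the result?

545

Base: (Base, tot_qty=1).
Iteration 1: components of {Base} -> Hub = 1*4 = 4, Washer = 1*4 = 4.
Iteration 2: components of {Hub,Washer} -> Cap = 4*5 = 20, Nut = 4*5 = 20, Ring = 4*1 = 4.
Iteration 3: components of {Cap,Nut,Ring} -> Clip = 20*4 = 80, Gizmo = 4*3 = 12, Housing = 20*4 = 80.
Iteration 4: components of {Clip,Gizmo,Housing} -> Plate = 80*4 = 320.
Iteration 5: no further components; recursion stops.
SUM(tot_qty) = 1 + 4 + 4 + 4 + 20 + 20 + 12 + 80 + 80 + 320 = 545.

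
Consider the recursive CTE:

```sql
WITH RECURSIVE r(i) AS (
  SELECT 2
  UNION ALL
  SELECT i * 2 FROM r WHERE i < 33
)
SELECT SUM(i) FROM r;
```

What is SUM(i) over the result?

126

Base: i=2.
Iteration 1: 2 < 33 holds -> i = 2 * 2 = 4.
Iteration 2: 4 < 33 holds -> i = 4 * 2 = 8.
Iteration 3: 8 < 33 holds -> i = 8 * 2 = 16.
Iteration 4: 16 < 33 holds -> i = 16 * 2 = 32.
Iteration 5: 32 < 33 holds -> i = 32 * 2 = 64.
Iteration 6: 64 < 33 fails; recursion stops.
SUM(i) = 2 + 4 + 8 + 16 + 32 + 64 = 126.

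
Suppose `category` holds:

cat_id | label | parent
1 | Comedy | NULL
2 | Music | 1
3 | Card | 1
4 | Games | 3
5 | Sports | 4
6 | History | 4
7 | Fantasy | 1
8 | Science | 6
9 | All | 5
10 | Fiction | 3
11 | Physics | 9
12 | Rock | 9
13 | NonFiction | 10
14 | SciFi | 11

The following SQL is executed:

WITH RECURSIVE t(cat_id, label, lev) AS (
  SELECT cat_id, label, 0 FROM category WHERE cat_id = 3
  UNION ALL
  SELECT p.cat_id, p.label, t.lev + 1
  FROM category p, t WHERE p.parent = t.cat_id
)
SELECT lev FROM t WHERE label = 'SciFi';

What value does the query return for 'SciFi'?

5

Base: cat_id=3 (Card) at lev 0.
Iteration 1: rows with parent in {3} -> Games (id 4, lev 1), Fiction (id 10, lev 1).
Iteration 2: rows with parent in {4,10} -> Sports (id 5, lev 2), History (id 6, lev 2), NonFiction (id 13, lev 2).
Iteration 3: rows with parent in {5,6,13} -> Science (id 8, lev 3), All (id 9, lev 3).
Iteration 4: rows with parent in {8,9} -> Physics (id 11, lev 4), Rock (id 12, lev 4).
Iteration 5: rows with parent in {11,12} -> SciFi (id 14, lev 5).
Iteration 6: no rows with parent in {14}; recursion stops.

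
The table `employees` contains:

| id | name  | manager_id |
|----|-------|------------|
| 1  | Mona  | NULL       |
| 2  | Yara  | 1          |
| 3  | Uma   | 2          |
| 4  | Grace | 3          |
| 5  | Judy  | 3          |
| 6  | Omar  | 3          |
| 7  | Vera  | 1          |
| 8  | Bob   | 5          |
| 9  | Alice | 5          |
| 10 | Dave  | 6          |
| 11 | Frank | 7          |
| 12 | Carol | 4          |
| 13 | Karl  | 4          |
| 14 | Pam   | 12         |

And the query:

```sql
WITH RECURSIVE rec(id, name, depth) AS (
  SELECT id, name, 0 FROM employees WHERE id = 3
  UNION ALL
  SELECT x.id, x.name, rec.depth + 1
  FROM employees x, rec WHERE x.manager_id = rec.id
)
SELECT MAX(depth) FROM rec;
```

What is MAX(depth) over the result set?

Base: id=3 (Uma) at depth 0.
Iteration 1: rows with manager_id in {3} -> Grace (id 4, depth 1), Judy (id 5, depth 1), Omar (id 6, depth 1).
Iteration 2: rows with manager_id in {4,5,6} -> Bob (id 8, depth 2), Alice (id 9, depth 2), Dave (id 10, depth 2), Carol (id 12, depth 2), Karl (id 13, depth 2).
Iteration 3: rows with manager_id in {8,9,10,12,13} -> Pam (id 14, depth 3).
Iteration 4: no rows with manager_id in {14}; recursion stops.
depth values: 0, 1, 1, 1, 2, 2, 2, 2, 2, 3; the maximum is 3.

3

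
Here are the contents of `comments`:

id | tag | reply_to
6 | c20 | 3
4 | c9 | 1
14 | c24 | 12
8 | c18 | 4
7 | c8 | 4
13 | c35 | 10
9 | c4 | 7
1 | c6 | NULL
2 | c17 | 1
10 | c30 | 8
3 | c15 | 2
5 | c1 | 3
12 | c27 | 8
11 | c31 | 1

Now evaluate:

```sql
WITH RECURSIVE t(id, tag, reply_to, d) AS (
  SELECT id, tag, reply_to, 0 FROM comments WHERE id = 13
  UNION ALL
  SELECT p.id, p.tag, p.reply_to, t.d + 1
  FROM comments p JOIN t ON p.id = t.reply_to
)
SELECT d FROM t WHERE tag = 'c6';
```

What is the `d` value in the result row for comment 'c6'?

Base: id=13 (c35), reply_to=10, d 0.
Iteration 1: join on id=10 -> c30 (id 10, reply_to=8, d 1).
Iteration 2: join on id=8 -> c18 (id 8, reply_to=4, d 2).
Iteration 3: join on id=4 -> c9 (id 4, reply_to=1, d 3).
Iteration 4: join on id=1 -> c6 (id 1, reply_to=NULL, d 4).
Iteration 5: reply_to is NULL; no match; recursion stops.

4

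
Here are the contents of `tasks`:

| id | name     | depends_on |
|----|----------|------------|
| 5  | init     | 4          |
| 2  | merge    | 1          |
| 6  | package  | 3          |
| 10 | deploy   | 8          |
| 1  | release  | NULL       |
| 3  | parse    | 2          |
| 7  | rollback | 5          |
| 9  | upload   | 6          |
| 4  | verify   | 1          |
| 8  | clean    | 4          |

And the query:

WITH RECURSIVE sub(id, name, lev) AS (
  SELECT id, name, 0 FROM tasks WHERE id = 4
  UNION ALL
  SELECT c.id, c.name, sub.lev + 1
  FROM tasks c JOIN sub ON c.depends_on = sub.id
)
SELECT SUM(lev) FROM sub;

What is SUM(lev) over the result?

6

Base: id=4 (verify) at lev 0.
Iteration 1: rows with depends_on in {4} -> init (id 5, lev 1), clean (id 8, lev 1).
Iteration 2: rows with depends_on in {5,8} -> rollback (id 7, lev 2), deploy (id 10, lev 2).
Iteration 3: no rows with depends_on in {7,10}; recursion stops.
SUM(lev) = 0 + 1 + 1 + 2 + 2 = 6.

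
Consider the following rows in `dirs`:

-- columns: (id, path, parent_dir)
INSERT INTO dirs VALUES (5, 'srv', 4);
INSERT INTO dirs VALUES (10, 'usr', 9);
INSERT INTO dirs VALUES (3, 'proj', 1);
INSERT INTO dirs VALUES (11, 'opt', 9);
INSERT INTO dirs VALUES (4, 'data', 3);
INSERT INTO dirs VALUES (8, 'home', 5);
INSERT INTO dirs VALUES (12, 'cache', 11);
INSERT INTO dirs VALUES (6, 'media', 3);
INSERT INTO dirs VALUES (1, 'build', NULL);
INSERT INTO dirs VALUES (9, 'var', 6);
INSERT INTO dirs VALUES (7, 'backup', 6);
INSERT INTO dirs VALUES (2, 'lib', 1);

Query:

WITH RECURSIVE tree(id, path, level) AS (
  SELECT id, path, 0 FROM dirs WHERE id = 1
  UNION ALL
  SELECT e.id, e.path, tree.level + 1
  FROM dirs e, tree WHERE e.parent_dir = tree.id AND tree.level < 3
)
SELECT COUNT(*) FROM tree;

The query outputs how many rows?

Base: id=1 (build) at level 0.
Iteration 1: rows with parent_dir in {1} -> lib (id 2, level 1), proj (id 3, level 1).
Iteration 2: rows with parent_dir in {2,3} -> data (id 4, level 2), media (id 6, level 2).
Iteration 3: rows with parent_dir in {4,6} -> srv (id 5, level 3), backup (id 7, level 3), var (id 9, level 3).
Iteration 4: level < 3 fails for all current rows; recursion stops.
Total rows emitted: 8.

8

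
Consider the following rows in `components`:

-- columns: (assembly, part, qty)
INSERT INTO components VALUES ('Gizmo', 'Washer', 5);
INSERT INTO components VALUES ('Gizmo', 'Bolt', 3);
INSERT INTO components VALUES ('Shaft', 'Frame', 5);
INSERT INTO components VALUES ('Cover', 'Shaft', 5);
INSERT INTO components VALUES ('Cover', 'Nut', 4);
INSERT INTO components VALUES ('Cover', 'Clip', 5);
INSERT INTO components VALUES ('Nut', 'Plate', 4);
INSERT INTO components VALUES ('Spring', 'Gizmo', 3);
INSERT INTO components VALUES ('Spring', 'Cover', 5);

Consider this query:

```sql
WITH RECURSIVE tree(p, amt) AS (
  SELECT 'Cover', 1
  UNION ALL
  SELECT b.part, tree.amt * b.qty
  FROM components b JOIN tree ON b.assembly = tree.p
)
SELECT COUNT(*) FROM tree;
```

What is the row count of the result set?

Base: (Cover, amt=1).
Iteration 1: components of {Cover} -> Clip = 1*5 = 5, Nut = 1*4 = 4, Shaft = 1*5 = 5.
Iteration 2: components of {Clip,Nut,Shaft} -> Frame = 5*5 = 25, Plate = 4*4 = 16.
Iteration 3: no further components; recursion stops.
Total rows emitted: 6.

6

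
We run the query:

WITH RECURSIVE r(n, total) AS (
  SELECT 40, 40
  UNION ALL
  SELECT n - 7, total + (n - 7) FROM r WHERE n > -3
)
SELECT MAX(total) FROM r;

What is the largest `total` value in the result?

Base: n=40, total=40.
Iteration 1: 40 > -3 holds -> n = 40 - 7 = 33, total = 40 + 33 = 73.
Iteration 2: 33 > -3 holds -> n = 33 - 7 = 26, total = 73 + 26 = 99.
Iteration 3: 26 > -3 holds -> n = 26 - 7 = 19, total = 99 + 19 = 118.
Iteration 4: 19 > -3 holds -> n = 19 - 7 = 12, total = 118 + 12 = 130.
Iteration 5: 12 > -3 holds -> n = 12 - 7 = 5, total = 130 + 5 = 135.
Iteration 6: 5 > -3 holds -> n = 5 - 7 = -2, total = 135 + -2 = 133.
Iteration 7: -2 > -3 holds -> n = -2 - 7 = -9, total = 133 + -9 = 124.
Iteration 8: -9 > -3 fails; recursion stops.
total values: 40, 73, 99, 118, 130, 135, 133, 124; the maximum is 135.

135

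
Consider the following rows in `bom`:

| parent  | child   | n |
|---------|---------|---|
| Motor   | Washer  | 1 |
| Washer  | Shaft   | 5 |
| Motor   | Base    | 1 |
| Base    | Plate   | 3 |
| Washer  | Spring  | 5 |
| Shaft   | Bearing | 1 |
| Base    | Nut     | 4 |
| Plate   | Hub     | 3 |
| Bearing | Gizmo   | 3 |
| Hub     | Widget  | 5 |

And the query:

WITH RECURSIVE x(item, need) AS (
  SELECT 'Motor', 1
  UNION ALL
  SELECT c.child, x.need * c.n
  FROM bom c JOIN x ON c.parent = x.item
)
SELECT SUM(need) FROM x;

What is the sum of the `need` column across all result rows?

94

Base: (Motor, need=1).
Iteration 1: components of {Motor} -> Base = 1*1 = 1, Washer = 1*1 = 1.
Iteration 2: components of {Base,Washer} -> Nut = 1*4 = 4, Plate = 1*3 = 3, Shaft = 1*5 = 5, Spring = 1*5 = 5.
Iteration 3: components of {Nut,Plate,Shaft,Spring} -> Bearing = 5*1 = 5, Hub = 3*3 = 9.
Iteration 4: components of {Bearing,Hub} -> Gizmo = 5*3 = 15, Widget = 9*5 = 45.
Iteration 5: no further components; recursion stops.
SUM(need) = 1 + 1 + 1 + 5 + 5 + 3 + 4 + 5 + 9 + 15 + 45 = 94.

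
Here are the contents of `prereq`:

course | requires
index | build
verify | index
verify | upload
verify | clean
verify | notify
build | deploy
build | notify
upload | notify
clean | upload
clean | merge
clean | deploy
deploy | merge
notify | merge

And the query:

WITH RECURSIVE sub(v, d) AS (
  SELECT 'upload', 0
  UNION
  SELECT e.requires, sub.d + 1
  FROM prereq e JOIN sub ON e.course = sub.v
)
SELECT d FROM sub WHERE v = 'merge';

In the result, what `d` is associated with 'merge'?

2

Base: (upload, d=0).
Iteration 1: edges from {upload} -> (notify, d=1).
Iteration 2: edges from {notify} -> (merge, d=2).
Iteration 3: no outgoing edges from {merge}; recursion stops.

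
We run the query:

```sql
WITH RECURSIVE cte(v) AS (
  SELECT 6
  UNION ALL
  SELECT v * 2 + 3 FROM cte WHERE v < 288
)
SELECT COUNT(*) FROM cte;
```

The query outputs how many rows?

Base: v=6.
Iteration 1: 6 < 288 holds -> v = 6 * 2 + 3 = 15.
Iteration 2: 15 < 288 holds -> v = 15 * 2 + 3 = 33.
Iteration 3: 33 < 288 holds -> v = 33 * 2 + 3 = 69.
Iteration 4: 69 < 288 holds -> v = 69 * 2 + 3 = 141.
Iteration 5: 141 < 288 holds -> v = 141 * 2 + 3 = 285.
Iteration 6: 285 < 288 holds -> v = 285 * 2 + 3 = 573.
Iteration 7: 573 < 288 fails; recursion stops.
Total rows emitted: 7.

7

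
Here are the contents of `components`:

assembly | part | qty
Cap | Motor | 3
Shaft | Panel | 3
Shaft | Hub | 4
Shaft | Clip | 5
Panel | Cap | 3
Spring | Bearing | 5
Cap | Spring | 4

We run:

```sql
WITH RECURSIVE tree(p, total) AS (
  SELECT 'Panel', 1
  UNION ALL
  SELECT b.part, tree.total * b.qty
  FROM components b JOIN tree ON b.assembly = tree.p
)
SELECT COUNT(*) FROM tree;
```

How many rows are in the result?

Base: (Panel, total=1).
Iteration 1: components of {Panel} -> Cap = 1*3 = 3.
Iteration 2: components of {Cap} -> Motor = 3*3 = 9, Spring = 3*4 = 12.
Iteration 3: components of {Motor,Spring} -> Bearing = 12*5 = 60.
Iteration 4: no further components; recursion stops.
Total rows emitted: 5.

5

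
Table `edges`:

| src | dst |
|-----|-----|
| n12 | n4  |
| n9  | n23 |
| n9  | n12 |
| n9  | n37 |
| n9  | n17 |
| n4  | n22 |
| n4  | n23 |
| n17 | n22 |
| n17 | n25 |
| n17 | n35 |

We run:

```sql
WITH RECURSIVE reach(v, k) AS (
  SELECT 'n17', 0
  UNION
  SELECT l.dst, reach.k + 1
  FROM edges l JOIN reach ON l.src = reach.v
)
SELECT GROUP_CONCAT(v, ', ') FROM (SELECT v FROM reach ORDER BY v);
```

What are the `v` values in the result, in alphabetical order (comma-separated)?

n17, n22, n25, n35

Base: (n17, k=0).
Iteration 1: edges from {n17} -> (n22, k=1), (n25, k=1), (n35, k=1).
Iteration 2: no outgoing edges from {n22,n25,n35}; recursion stops.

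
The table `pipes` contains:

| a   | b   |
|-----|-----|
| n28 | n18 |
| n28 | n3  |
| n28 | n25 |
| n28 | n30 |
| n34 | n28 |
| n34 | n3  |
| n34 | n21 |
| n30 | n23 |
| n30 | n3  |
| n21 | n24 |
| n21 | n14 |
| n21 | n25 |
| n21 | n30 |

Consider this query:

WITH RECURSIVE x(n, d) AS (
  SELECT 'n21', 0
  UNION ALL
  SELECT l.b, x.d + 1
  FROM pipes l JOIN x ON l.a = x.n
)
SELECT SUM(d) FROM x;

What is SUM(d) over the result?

Base: (n21, d=0).
Iteration 1: edges from {n21} -> (n14, d=1), (n24, d=1), (n25, d=1), (n30, d=1).
Iteration 2: edges from {n14,n24,n25,n30} -> (n23, d=2), (n3, d=2).
Iteration 3: no outgoing edges from {n23,n3}; recursion stops.
SUM(d) = 0 + 1 + 1 + 1 + 1 + 2 + 2 = 8.

8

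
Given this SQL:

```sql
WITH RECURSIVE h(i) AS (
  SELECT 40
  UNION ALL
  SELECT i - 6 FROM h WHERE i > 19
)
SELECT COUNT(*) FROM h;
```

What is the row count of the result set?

5

Base: i=40.
Iteration 1: 40 > 19 holds -> i = 40 - 6 = 34.
Iteration 2: 34 > 19 holds -> i = 34 - 6 = 28.
Iteration 3: 28 > 19 holds -> i = 28 - 6 = 22.
Iteration 4: 22 > 19 holds -> i = 22 - 6 = 16.
Iteration 5: 16 > 19 fails; recursion stops.
Total rows emitted: 5.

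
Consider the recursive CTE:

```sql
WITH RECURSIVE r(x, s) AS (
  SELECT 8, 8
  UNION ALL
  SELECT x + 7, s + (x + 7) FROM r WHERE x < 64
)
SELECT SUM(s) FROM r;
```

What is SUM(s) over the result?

Base: x=8, s=8.
Iteration 1: 8 < 64 holds -> x = 8 + 7 = 15, s = 8 + 15 = 23.
Iteration 2: 15 < 64 holds -> x = 15 + 7 = 22, s = 23 + 22 = 45.
Iteration 3: 22 < 64 holds -> x = 22 + 7 = 29, s = 45 + 29 = 74.
Iteration 4: 29 < 64 holds -> x = 29 + 7 = 36, s = 74 + 36 = 110.
Iteration 5: 36 < 64 holds -> x = 36 + 7 = 43, s = 110 + 43 = 153.
Iteration 6: 43 < 64 holds -> x = 43 + 7 = 50, s = 153 + 50 = 203.
Iteration 7: 50 < 64 holds -> x = 50 + 7 = 57, s = 203 + 57 = 260.
Iteration 8: 57 < 64 holds -> x = 57 + 7 = 64, s = 260 + 64 = 324.
Iteration 9: 64 < 64 fails; recursion stops.
SUM(s) = 8 + 23 + 45 + 74 + 110 + 153 + 203 + 260 + 324 = 1200.

1200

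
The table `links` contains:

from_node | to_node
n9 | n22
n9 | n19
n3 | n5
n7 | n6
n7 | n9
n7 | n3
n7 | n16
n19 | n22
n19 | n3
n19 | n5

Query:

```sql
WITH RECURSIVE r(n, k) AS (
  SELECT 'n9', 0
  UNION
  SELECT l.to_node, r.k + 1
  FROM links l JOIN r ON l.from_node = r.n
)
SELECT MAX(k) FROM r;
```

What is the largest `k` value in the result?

3

Base: (n9, k=0).
Iteration 1: edges from {n9} -> (n19, k=1), (n22, k=1).
Iteration 2: edges from {n19,n22} -> (n22, k=2), (n3, k=2), (n5, k=2).
Iteration 3: edges from {n22,n3,n5} -> (n5, k=3).
Iteration 4: no outgoing edges from {n5}; recursion stops.
k values: 0, 1, 1, 2, 2, 2, 3; the maximum is 3.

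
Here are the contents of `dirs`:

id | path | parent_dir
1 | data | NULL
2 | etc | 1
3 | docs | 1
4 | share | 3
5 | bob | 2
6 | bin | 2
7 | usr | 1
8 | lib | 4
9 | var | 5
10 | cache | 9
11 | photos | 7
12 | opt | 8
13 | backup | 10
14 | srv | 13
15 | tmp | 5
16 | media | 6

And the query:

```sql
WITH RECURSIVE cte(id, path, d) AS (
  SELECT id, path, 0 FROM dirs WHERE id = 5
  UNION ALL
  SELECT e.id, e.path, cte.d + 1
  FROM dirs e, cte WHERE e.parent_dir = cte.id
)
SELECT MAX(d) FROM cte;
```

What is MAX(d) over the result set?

Base: id=5 (bob) at d 0.
Iteration 1: rows with parent_dir in {5} -> var (id 9, d 1), tmp (id 15, d 1).
Iteration 2: rows with parent_dir in {9,15} -> cache (id 10, d 2).
Iteration 3: rows with parent_dir in {10} -> backup (id 13, d 3).
Iteration 4: rows with parent_dir in {13} -> srv (id 14, d 4).
Iteration 5: no rows with parent_dir in {14}; recursion stops.
d values: 0, 1, 1, 2, 3, 4; the maximum is 4.

4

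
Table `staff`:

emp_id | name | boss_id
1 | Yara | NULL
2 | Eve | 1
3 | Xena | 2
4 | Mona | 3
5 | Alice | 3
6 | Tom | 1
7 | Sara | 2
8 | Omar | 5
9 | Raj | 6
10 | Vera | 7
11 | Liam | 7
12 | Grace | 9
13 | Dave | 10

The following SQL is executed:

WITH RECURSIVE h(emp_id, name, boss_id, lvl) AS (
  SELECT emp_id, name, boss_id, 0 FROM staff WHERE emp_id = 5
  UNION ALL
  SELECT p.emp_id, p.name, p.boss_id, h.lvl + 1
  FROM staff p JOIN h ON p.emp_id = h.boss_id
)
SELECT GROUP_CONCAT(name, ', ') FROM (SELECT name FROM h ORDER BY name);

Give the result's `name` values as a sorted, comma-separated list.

Base: emp_id=5 (Alice), boss_id=3, lvl 0.
Iteration 1: join on emp_id=3 -> Xena (id 3, boss_id=2, lvl 1).
Iteration 2: join on emp_id=2 -> Eve (id 2, boss_id=1, lvl 2).
Iteration 3: join on emp_id=1 -> Yara (id 1, boss_id=NULL, lvl 3).
Iteration 4: boss_id is NULL; no match; recursion stops.

Alice, Eve, Xena, Yara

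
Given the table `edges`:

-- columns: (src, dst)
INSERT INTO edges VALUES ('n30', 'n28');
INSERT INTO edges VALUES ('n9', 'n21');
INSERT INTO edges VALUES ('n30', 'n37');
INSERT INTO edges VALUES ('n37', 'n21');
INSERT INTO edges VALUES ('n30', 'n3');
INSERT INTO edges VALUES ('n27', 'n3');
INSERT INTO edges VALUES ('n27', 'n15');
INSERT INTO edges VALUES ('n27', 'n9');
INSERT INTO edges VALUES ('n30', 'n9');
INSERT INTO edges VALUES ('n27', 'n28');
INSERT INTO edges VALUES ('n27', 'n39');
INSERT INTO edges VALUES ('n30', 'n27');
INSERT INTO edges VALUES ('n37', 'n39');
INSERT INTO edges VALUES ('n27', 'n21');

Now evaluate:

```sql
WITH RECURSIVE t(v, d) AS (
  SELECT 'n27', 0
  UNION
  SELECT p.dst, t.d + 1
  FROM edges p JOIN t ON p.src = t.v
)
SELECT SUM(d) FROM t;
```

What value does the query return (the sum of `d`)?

8

Base: (n27, d=0).
Iteration 1: edges from {n27} -> (n15, d=1), (n21, d=1), (n28, d=1), (n3, d=1), (n39, d=1), (n9, d=1).
Iteration 2: edges from {n15,n21,n28,n3,n39,n9} -> (n21, d=2).
Iteration 3: no outgoing edges from {n21}; recursion stops.
SUM(d) = 0 + 1 + 1 + 1 + 1 + 1 + 1 + 2 = 8.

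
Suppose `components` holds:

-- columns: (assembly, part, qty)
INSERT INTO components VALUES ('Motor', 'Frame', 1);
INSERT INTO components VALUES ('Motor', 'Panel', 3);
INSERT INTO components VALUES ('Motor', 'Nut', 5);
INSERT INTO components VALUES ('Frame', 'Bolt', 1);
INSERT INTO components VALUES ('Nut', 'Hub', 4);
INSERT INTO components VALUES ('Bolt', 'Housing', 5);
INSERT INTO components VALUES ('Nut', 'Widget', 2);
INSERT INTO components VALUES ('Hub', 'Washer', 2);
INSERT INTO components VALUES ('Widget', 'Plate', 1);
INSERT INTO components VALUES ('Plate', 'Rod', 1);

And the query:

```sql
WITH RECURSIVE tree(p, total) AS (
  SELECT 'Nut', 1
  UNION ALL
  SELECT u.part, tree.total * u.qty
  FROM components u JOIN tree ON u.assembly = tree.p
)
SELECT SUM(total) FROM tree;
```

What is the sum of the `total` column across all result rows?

Base: (Nut, total=1).
Iteration 1: components of {Nut} -> Hub = 1*4 = 4, Widget = 1*2 = 2.
Iteration 2: components of {Hub,Widget} -> Plate = 2*1 = 2, Washer = 4*2 = 8.
Iteration 3: components of {Plate,Washer} -> Rod = 2*1 = 2.
Iteration 4: no further components; recursion stops.
SUM(total) = 1 + 4 + 2 + 8 + 2 + 2 = 19.

19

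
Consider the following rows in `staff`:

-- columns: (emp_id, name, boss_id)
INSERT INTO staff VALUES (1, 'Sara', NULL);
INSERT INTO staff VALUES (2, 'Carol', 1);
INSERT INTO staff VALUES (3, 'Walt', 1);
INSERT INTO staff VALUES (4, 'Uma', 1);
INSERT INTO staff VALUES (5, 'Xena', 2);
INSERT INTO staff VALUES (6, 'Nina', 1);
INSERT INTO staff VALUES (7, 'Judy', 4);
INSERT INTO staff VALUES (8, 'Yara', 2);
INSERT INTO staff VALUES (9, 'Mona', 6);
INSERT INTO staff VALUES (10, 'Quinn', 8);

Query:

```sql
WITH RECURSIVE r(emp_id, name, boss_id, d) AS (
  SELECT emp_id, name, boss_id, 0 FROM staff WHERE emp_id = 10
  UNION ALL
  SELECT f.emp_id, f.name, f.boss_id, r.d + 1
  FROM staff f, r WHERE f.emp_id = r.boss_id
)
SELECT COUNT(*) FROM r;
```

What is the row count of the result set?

4

Base: emp_id=10 (Quinn), boss_id=8, d 0.
Iteration 1: join on emp_id=8 -> Yara (id 8, boss_id=2, d 1).
Iteration 2: join on emp_id=2 -> Carol (id 2, boss_id=1, d 2).
Iteration 3: join on emp_id=1 -> Sara (id 1, boss_id=NULL, d 3).
Iteration 4: boss_id is NULL; no match; recursion stops.
Total rows emitted: 4.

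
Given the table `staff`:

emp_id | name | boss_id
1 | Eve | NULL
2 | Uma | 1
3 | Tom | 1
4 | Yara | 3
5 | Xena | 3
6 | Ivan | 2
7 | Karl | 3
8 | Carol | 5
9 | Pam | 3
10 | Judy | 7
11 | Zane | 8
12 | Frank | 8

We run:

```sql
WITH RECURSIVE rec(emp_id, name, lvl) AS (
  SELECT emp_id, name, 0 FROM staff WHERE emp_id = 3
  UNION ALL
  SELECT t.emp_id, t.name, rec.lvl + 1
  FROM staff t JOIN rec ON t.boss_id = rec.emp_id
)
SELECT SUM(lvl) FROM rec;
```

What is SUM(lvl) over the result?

Base: emp_id=3 (Tom) at lvl 0.
Iteration 1: rows with boss_id in {3} -> Yara (id 4, lvl 1), Xena (id 5, lvl 1), Karl (id 7, lvl 1), Pam (id 9, lvl 1).
Iteration 2: rows with boss_id in {4,5,7,9} -> Carol (id 8, lvl 2), Judy (id 10, lvl 2).
Iteration 3: rows with boss_id in {8,10} -> Zane (id 11, lvl 3), Frank (id 12, lvl 3).
Iteration 4: no rows with boss_id in {11,12}; recursion stops.
SUM(lvl) = 0 + 1 + 1 + 1 + 1 + 2 + 2 + 3 + 3 = 14.

14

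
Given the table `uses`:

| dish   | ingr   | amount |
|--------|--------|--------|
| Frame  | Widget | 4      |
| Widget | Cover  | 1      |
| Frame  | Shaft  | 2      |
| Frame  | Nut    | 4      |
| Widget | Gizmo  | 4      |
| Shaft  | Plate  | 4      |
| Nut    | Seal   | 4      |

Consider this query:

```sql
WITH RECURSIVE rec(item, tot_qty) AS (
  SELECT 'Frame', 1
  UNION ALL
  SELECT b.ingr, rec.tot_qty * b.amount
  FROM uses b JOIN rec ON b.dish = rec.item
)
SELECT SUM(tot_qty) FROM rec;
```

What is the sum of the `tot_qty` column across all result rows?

Base: (Frame, tot_qty=1).
Iteration 1: components of {Frame} -> Nut = 1*4 = 4, Shaft = 1*2 = 2, Widget = 1*4 = 4.
Iteration 2: components of {Nut,Shaft,Widget} -> Cover = 4*1 = 4, Gizmo = 4*4 = 16, Plate = 2*4 = 8, Seal = 4*4 = 16.
Iteration 3: no further components; recursion stops.
SUM(tot_qty) = 1 + 4 + 2 + 4 + 4 + 16 + 8 + 16 = 55.

55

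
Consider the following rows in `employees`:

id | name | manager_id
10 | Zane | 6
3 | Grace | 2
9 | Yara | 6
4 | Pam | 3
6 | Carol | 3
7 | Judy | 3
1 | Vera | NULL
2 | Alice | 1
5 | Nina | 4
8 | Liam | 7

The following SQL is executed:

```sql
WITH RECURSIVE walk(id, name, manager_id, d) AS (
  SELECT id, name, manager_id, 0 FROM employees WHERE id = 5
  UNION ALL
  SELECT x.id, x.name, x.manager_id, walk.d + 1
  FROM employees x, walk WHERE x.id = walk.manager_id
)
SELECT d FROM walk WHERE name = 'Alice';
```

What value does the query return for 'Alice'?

Base: id=5 (Nina), manager_id=4, d 0.
Iteration 1: join on id=4 -> Pam (id 4, manager_id=3, d 1).
Iteration 2: join on id=3 -> Grace (id 3, manager_id=2, d 2).
Iteration 3: join on id=2 -> Alice (id 2, manager_id=1, d 3).
Iteration 4: join on id=1 -> Vera (id 1, manager_id=NULL, d 4).
Iteration 5: manager_id is NULL; no match; recursion stops.

3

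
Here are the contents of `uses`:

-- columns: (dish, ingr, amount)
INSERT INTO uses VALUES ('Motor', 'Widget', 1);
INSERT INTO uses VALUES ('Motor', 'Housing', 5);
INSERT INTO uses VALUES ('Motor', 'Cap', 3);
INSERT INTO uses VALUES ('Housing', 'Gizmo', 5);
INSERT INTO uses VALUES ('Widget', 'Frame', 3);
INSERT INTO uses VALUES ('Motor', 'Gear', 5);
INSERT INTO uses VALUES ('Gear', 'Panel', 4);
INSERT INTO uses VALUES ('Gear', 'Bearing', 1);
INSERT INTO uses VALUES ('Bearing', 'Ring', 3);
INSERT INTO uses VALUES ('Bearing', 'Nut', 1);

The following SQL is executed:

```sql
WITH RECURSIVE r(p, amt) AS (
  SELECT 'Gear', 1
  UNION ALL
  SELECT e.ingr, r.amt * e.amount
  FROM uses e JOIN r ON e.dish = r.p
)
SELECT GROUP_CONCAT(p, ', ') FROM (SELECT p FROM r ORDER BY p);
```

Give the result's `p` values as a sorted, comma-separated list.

Base: (Gear, amt=1).
Iteration 1: components of {Gear} -> Bearing = 1*1 = 1, Panel = 1*4 = 4.
Iteration 2: components of {Bearing,Panel} -> Nut = 1*1 = 1, Ring = 1*3 = 3.
Iteration 3: no further components; recursion stops.

Bearing, Gear, Nut, Panel, Ring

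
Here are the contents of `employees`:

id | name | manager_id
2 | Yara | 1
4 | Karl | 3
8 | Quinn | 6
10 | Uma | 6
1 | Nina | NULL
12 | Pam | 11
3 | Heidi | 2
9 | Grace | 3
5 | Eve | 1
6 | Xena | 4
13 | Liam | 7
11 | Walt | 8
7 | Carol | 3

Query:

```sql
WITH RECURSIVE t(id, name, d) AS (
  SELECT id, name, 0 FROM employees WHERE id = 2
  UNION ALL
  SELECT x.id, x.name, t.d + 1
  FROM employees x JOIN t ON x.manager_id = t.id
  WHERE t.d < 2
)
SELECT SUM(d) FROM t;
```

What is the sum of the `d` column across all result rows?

7

Base: id=2 (Yara) at d 0.
Iteration 1: rows with manager_id in {2} -> Heidi (id 3, d 1).
Iteration 2: rows with manager_id in {3} -> Karl (id 4, d 2), Carol (id 7, d 2), Grace (id 9, d 2).
Iteration 3: d < 2 fails for all current rows; recursion stops.
SUM(d) = 0 + 1 + 2 + 2 + 2 = 7.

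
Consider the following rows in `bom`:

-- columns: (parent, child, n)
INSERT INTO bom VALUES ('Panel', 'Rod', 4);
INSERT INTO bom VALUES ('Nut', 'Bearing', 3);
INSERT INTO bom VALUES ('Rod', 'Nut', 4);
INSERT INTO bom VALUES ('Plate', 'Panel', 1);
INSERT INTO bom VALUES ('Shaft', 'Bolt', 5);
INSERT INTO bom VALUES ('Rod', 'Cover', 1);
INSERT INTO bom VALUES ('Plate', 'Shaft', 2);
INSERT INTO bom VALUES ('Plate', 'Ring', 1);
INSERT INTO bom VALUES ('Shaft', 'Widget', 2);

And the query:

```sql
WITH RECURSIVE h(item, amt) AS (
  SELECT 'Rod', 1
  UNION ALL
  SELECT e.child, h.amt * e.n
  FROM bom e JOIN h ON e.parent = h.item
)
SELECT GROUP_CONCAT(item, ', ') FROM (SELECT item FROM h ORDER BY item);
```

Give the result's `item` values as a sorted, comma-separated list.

Base: (Rod, amt=1).
Iteration 1: components of {Rod} -> Cover = 1*1 = 1, Nut = 1*4 = 4.
Iteration 2: components of {Cover,Nut} -> Bearing = 4*3 = 12.
Iteration 3: no further components; recursion stops.

Bearing, Cover, Nut, Rod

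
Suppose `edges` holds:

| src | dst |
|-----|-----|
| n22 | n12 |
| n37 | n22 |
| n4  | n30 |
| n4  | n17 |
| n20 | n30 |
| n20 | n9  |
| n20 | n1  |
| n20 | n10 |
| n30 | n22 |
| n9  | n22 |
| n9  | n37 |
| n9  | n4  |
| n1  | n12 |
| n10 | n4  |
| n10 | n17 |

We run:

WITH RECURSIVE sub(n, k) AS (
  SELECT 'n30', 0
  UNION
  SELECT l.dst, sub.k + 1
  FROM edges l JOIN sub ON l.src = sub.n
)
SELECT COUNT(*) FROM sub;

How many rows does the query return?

3

Base: (n30, k=0).
Iteration 1: edges from {n30} -> (n22, k=1).
Iteration 2: edges from {n22} -> (n12, k=2).
Iteration 3: no outgoing edges from {n12}; recursion stops.
Total rows emitted: 3.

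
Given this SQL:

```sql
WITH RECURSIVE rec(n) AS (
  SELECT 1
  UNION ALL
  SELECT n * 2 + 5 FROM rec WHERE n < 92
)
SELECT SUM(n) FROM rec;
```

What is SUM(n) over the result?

Base: n=1.
Iteration 1: 1 < 92 holds -> n = 1 * 2 + 5 = 7.
Iteration 2: 7 < 92 holds -> n = 7 * 2 + 5 = 19.
Iteration 3: 19 < 92 holds -> n = 19 * 2 + 5 = 43.
Iteration 4: 43 < 92 holds -> n = 43 * 2 + 5 = 91.
Iteration 5: 91 < 92 holds -> n = 91 * 2 + 5 = 187.
Iteration 6: 187 < 92 fails; recursion stops.
SUM(n) = 1 + 7 + 19 + 43 + 91 + 187 = 348.

348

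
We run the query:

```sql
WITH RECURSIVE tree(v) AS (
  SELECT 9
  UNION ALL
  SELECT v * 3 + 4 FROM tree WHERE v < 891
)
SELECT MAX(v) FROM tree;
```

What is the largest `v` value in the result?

Base: v=9.
Iteration 1: 9 < 891 holds -> v = 9 * 3 + 4 = 31.
Iteration 2: 31 < 891 holds -> v = 31 * 3 + 4 = 97.
Iteration 3: 97 < 891 holds -> v = 97 * 3 + 4 = 295.
Iteration 4: 295 < 891 holds -> v = 295 * 3 + 4 = 889.
Iteration 5: 889 < 891 holds -> v = 889 * 3 + 4 = 2671.
Iteration 6: 2671 < 891 fails; recursion stops.
v values: 9, 31, 97, 295, 889, 2671; the maximum is 2671.

2671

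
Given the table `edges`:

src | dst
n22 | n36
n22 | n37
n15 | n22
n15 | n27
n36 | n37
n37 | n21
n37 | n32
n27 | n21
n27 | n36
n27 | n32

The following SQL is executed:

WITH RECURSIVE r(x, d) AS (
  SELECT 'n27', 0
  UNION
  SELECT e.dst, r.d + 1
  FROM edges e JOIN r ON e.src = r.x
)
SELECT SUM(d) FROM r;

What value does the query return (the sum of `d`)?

Base: (n27, d=0).
Iteration 1: edges from {n27} -> (n21, d=1), (n32, d=1), (n36, d=1).
Iteration 2: edges from {n21,n32,n36} -> (n37, d=2).
Iteration 3: edges from {n37} -> (n21, d=3), (n32, d=3).
Iteration 4: no outgoing edges from {n21,n32}; recursion stops.
SUM(d) = 0 + 1 + 1 + 1 + 2 + 3 + 3 = 11.

11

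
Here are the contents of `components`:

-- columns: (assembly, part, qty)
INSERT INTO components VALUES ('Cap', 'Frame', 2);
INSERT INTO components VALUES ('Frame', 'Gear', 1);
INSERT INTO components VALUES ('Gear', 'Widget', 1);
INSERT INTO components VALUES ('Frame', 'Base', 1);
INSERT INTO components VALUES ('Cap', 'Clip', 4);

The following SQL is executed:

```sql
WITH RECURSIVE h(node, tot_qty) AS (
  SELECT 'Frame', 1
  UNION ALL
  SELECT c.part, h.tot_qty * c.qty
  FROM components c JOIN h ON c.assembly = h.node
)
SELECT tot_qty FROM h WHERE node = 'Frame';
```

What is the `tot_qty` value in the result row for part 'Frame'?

1

Base: (Frame, tot_qty=1).
Iteration 1: components of {Frame} -> Base = 1*1 = 1, Gear = 1*1 = 1.
Iteration 2: components of {Base,Gear} -> Widget = 1*1 = 1.
Iteration 3: no further components; recursion stops.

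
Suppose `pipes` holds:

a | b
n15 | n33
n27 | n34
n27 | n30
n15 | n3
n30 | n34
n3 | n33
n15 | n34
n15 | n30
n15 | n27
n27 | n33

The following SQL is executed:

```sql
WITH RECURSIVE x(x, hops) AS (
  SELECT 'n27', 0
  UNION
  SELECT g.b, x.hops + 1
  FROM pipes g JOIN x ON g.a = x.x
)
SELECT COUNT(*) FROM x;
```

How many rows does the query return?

5

Base: (n27, hops=0).
Iteration 1: edges from {n27} -> (n30, hops=1), (n33, hops=1), (n34, hops=1).
Iteration 2: edges from {n30,n33,n34} -> (n34, hops=2).
Iteration 3: no outgoing edges from {n34}; recursion stops.
Total rows emitted: 5.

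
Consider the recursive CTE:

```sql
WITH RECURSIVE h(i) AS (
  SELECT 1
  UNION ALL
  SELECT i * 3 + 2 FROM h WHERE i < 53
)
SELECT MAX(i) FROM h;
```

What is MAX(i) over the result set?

Base: i=1.
Iteration 1: 1 < 53 holds -> i = 1 * 3 + 2 = 5.
Iteration 2: 5 < 53 holds -> i = 5 * 3 + 2 = 17.
Iteration 3: 17 < 53 holds -> i = 17 * 3 + 2 = 53.
Iteration 4: 53 < 53 fails; recursion stops.
i values: 1, 5, 17, 53; the maximum is 53.

53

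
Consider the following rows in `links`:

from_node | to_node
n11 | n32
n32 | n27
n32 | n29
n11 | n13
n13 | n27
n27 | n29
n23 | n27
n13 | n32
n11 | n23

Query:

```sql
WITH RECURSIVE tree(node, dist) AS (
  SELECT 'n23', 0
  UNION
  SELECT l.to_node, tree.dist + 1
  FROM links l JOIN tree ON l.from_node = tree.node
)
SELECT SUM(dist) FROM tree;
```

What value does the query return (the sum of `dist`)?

Base: (n23, dist=0).
Iteration 1: edges from {n23} -> (n27, dist=1).
Iteration 2: edges from {n27} -> (n29, dist=2).
Iteration 3: no outgoing edges from {n29}; recursion stops.
SUM(dist) = 0 + 1 + 2 = 3.

3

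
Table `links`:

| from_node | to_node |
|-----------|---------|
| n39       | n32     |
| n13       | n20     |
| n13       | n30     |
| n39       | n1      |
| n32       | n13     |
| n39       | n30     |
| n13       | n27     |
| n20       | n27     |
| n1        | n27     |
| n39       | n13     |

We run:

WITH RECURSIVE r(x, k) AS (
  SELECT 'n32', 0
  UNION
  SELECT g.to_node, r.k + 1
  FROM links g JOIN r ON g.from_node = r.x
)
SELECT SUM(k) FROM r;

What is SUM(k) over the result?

Base: (n32, k=0).
Iteration 1: edges from {n32} -> (n13, k=1).
Iteration 2: edges from {n13} -> (n20, k=2), (n27, k=2), (n30, k=2).
Iteration 3: edges from {n20,n27,n30} -> (n27, k=3).
Iteration 4: no outgoing edges from {n27}; recursion stops.
SUM(k) = 0 + 1 + 2 + 2 + 2 + 3 = 10.

10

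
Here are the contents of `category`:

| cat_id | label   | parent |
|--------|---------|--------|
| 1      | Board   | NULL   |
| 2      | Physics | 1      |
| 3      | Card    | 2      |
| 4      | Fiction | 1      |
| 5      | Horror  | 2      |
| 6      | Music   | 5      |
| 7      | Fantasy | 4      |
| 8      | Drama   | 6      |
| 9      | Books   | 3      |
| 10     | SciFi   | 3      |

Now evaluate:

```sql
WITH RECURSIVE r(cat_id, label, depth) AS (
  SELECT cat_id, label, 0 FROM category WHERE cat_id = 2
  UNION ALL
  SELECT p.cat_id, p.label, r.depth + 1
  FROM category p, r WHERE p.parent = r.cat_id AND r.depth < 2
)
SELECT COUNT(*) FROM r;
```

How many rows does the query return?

6

Base: cat_id=2 (Physics) at depth 0.
Iteration 1: rows with parent in {2} -> Card (id 3, depth 1), Horror (id 5, depth 1).
Iteration 2: rows with parent in {3,5} -> Music (id 6, depth 2), Books (id 9, depth 2), SciFi (id 10, depth 2).
Iteration 3: depth < 2 fails for all current rows; recursion stops.
Total rows emitted: 6.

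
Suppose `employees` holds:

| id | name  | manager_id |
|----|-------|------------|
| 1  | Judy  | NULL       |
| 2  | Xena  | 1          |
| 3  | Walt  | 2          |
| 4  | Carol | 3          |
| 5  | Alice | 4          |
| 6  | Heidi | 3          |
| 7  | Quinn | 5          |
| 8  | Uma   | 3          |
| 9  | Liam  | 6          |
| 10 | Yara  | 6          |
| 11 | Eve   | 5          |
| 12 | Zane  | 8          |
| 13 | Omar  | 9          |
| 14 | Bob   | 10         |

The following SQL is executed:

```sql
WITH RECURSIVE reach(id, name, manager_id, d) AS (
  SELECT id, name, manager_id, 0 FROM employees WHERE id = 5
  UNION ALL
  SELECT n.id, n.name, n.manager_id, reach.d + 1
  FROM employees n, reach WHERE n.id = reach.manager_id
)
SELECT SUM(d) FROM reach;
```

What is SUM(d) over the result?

Base: id=5 (Alice), manager_id=4, d 0.
Iteration 1: join on id=4 -> Carol (id 4, manager_id=3, d 1).
Iteration 2: join on id=3 -> Walt (id 3, manager_id=2, d 2).
Iteration 3: join on id=2 -> Xena (id 2, manager_id=1, d 3).
Iteration 4: join on id=1 -> Judy (id 1, manager_id=NULL, d 4).
Iteration 5: manager_id is NULL; no match; recursion stops.
SUM(d) = 0 + 1 + 2 + 3 + 4 = 10.

10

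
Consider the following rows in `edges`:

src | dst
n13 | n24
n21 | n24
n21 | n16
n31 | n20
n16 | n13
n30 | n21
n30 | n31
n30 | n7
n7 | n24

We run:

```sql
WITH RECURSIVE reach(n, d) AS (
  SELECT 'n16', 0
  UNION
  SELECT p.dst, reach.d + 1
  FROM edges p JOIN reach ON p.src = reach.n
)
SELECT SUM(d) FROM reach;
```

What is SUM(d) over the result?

Base: (n16, d=0).
Iteration 1: edges from {n16} -> (n13, d=1).
Iteration 2: edges from {n13} -> (n24, d=2).
Iteration 3: no outgoing edges from {n24}; recursion stops.
SUM(d) = 0 + 1 + 2 = 3.

3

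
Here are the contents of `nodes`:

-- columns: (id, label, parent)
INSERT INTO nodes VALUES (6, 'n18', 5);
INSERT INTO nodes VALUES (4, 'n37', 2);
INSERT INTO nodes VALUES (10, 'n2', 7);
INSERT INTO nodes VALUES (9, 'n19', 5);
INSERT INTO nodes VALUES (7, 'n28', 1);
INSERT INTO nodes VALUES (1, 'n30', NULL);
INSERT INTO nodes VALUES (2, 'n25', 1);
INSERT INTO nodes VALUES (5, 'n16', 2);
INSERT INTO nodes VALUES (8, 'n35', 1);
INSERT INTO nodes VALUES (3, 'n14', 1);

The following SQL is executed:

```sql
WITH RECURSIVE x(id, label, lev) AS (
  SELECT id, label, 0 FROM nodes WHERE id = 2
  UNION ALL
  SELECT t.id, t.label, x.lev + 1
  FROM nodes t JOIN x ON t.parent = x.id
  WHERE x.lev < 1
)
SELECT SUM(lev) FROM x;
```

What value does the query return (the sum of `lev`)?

2

Base: id=2 (n25) at lev 0.
Iteration 1: rows with parent in {2} -> n37 (id 4, lev 1), n16 (id 5, lev 1).
Iteration 2: lev < 1 fails for all current rows; recursion stops.
SUM(lev) = 0 + 1 + 1 = 2.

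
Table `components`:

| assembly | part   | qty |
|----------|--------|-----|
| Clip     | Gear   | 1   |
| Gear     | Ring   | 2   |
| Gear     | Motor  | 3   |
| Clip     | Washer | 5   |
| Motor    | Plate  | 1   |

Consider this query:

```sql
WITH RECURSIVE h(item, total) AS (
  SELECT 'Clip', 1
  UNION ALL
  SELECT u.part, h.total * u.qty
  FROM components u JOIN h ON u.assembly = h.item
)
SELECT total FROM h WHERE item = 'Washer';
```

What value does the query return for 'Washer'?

5

Base: (Clip, total=1).
Iteration 1: components of {Clip} -> Gear = 1*1 = 1, Washer = 1*5 = 5.
Iteration 2: components of {Gear,Washer} -> Motor = 1*3 = 3, Ring = 1*2 = 2.
Iteration 3: components of {Motor,Ring} -> Plate = 3*1 = 3.
Iteration 4: no further components; recursion stops.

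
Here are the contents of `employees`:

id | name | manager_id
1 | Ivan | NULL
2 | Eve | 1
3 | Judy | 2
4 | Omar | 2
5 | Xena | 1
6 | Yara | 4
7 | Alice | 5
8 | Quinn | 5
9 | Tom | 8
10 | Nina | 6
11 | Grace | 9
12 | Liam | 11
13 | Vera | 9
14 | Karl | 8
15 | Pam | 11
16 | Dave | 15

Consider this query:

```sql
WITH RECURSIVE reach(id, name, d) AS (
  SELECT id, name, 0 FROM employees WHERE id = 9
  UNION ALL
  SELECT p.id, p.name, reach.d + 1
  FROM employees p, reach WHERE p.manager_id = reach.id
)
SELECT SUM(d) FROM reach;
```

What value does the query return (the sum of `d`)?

Base: id=9 (Tom) at d 0.
Iteration 1: rows with manager_id in {9} -> Grace (id 11, d 1), Vera (id 13, d 1).
Iteration 2: rows with manager_id in {11,13} -> Liam (id 12, d 2), Pam (id 15, d 2).
Iteration 3: rows with manager_id in {12,15} -> Dave (id 16, d 3).
Iteration 4: no rows with manager_id in {16}; recursion stops.
SUM(d) = 0 + 1 + 1 + 2 + 2 + 3 = 9.

9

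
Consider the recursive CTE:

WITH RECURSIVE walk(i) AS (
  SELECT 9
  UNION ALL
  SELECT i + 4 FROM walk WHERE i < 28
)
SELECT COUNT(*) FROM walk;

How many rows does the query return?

Base: i=9.
Iteration 1: 9 < 28 holds -> i = 9 + 4 = 13.
Iteration 2: 13 < 28 holds -> i = 13 + 4 = 17.
Iteration 3: 17 < 28 holds -> i = 17 + 4 = 21.
Iteration 4: 21 < 28 holds -> i = 21 + 4 = 25.
Iteration 5: 25 < 28 holds -> i = 25 + 4 = 29.
Iteration 6: 29 < 28 fails; recursion stops.
Total rows emitted: 6.

6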